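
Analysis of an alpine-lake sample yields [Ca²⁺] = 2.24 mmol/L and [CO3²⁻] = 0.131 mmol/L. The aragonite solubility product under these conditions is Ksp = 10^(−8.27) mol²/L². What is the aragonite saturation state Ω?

Ksp = 10^(−8.27) = 5.370×10^-9
Ω = [Ca²⁺][CO3²⁻]/Ksp = (2.24×10^-3)(0.131×10^-3) / 5.370×10^-9 = 54.6

Ω = 54.6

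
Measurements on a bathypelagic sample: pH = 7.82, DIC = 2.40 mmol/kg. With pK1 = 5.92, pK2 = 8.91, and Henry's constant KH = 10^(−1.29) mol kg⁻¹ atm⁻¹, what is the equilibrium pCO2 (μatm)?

α₀ = 1 / (1 + K1/[H⁺] + K1K2/[H⁺]²) = 1 / (1 + 10^+1.90 + 10^+0.81)
   = 1 / (1 + 79.433 + 6.4565) = 1/86.889 = 0.01151
[CO2*] = α₀ × DIC = 0.01151 × 2.40 = 0.02762 mmol/kg
pCO2 = [CO2*]/KH = 2.762×10^-5 / 5.129×10^-2 = 539 μatm

pCO2 = 539 μatm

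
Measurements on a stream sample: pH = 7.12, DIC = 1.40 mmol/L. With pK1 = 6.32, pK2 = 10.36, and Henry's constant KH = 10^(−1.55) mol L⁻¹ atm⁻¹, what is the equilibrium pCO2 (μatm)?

pCO2 = 6790 μatm

α₀ = 1 / (1 + K1/[H⁺] + K1K2/[H⁺]²) = 1 / (1 + 10^+0.80 + 10^-2.44)
   = 1 / (1 + 6.3096 + 0.0036308) = 1/7.3132 = 0.1367
[CO2*] = α₀ × DIC = 0.1367 × 1.40 = 0.1914 mmol/L
pCO2 = [CO2*]/KH = 1.914×10^-4 / 2.818×10^-2 = 6790 μatm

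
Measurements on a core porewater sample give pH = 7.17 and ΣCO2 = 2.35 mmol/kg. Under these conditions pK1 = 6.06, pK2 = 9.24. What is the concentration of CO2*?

α₀ = 1 / (1 + K1/[H⁺] + K1K2/[H⁺]²) = 1 / (1 + 10^+1.11 + 10^-0.96)
   = 1 / (1 + 12.882 + 0.10965) = 1/13.992 = 0.07147
[CO2*] = α₀ × DIC = 0.07147 × 2.35 = 0.168 mmol/kg

[CO2*] = 0.168 mmol/kg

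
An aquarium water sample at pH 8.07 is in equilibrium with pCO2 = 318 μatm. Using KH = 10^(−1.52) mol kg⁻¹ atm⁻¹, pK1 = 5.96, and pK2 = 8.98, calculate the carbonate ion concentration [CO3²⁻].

[CO2*] = KH · pCO2 = 10^(−1.52) × 318×10^-6 = 9.603×10^-6 mol/kg
α₀ = 1/(1 + K1/[H⁺] + K1K2/[H⁺]²) = 1/(1 + 10^+2.11 + 10^+1.20) = 0.006865
DIC = [CO2*]/α₀ = 9.603×10^-6 / 0.006865 = 1.399 mmol/kg
[CO3²⁻] = α₂·DIC; α₂ = 0.1088, so [CO3²⁻] = 0.1088 × 1.399 = 0.152 mmol/kg

[CO3²⁻] = 0.152 mmol/kg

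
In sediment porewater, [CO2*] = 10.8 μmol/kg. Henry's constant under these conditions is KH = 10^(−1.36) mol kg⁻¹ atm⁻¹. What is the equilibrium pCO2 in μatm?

pCO2 = 247 μatm

KH = 10^(−1.36) = 4.365×10^-2 mol kg⁻¹ atm⁻¹
pCO2 = [CO2*]/KH = 10.8×10^-6 / 4.365×10^-2 = 2.47×10^-4 atm = 247 μatm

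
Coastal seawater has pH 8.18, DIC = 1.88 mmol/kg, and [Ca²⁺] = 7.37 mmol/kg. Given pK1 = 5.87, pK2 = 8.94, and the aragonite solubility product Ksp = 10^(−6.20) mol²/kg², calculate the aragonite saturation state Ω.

α₂ = 1 / (1 + [H⁺]/K2 + [H⁺]²/(K1K2)) = 1 / (1 + 10^+0.76 + 10^-1.55)
   = 1 / (1 + 5.7544 + 0.028184) = 1/6.7826 = 0.1474
[CO3²⁻] = α₂ × DIC = 0.1474 × 1.88 = 0.2772 mmol/kg
Ksp = 10^(−6.20) = 6.310×10^-7
Ω = [Ca²⁺][CO3²⁻]/Ksp = (7.37×10^-3)(2.772×10^-4) / 6.310×10^-7 = 3.24

Ω = 3.24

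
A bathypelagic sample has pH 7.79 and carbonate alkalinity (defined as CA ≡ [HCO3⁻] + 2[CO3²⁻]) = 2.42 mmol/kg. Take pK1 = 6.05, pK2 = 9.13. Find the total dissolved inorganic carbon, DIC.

DIC = 2.36 mmol/kg

CA = [HCO3⁻] + 2[CO3²⁻] = (α₁ + 2α₂)·DIC
At pH 7.79: [H⁺]/K1 = 10^-1.74 = 0.018197, K2/[H⁺] = 10^-1.34 = 0.045709
α₁ = 1/(1 + 0.018197 + 0.045709) = 1/1.0639 = 0.9399; α₂ = α₁·K2/[H⁺] = 0.04296
α₁ + 2α₂ = 1.0259
DIC = CA / (α₁ + 2α₂) = 2.42 / 1.0259 = 2.36 mmol/kg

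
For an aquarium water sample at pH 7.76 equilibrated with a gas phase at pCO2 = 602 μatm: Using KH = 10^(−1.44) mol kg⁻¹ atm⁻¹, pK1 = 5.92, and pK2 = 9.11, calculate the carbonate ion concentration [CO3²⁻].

[CO2*] = KH · pCO2 = 10^(−1.44) × 602×10^-6 = 2.186×10^-5 mol/kg
α₀ = 1/(1 + K1/[H⁺] + K1K2/[H⁺]²) = 1/(1 + 10^+1.84 + 10^+0.49) = 0.01365
DIC = [CO2*]/α₀ = 2.186×10^-5 / 0.01365 = 1.602 mmol/kg
[CO3²⁻] = α₂·DIC; α₂ = 0.04217, so [CO3²⁻] = 0.04217 × 1.602 = 0.0675 mmol/kg

[CO3²⁻] = 0.0675 mmol/kg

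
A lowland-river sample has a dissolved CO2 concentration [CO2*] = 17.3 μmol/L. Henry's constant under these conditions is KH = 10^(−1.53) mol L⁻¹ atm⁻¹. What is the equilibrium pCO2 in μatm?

pCO2 = 586 μatm

KH = 10^(−1.53) = 2.951×10^-2 mol L⁻¹ atm⁻¹
pCO2 = [CO2*]/KH = 17.3×10^-6 / 2.951×10^-2 = 5.86×10^-4 atm = 586 μatm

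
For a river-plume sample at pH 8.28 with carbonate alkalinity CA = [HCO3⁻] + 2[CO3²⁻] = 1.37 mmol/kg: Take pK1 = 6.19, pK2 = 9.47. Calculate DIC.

CA = [HCO3⁻] + 2[CO3²⁻] = (α₁ + 2α₂)·DIC
At pH 8.28: [H⁺]/K1 = 10^-2.09 = 0.0081283, K2/[H⁺] = 10^-1.19 = 0.064565
α₁ = 1/(1 + 0.0081283 + 0.064565) = 1/1.0727 = 0.9322; α₂ = α₁·K2/[H⁺] = 0.06019
α₁ + 2α₂ = 1.0526
DIC = CA / (α₁ + 2α₂) = 1.37 / 1.0526 = 1.30 mmol/kg

DIC = 1.30 mmol/kg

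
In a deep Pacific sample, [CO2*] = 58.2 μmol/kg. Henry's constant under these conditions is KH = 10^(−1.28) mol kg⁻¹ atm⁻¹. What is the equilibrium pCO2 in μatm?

KH = 10^(−1.28) = 5.248×10^-2 mol kg⁻¹ atm⁻¹
pCO2 = [CO2*]/KH = 58.2×10^-6 / 5.248×10^-2 = 1.11×10^-3 atm = 1110 μatm

pCO2 = 1110 μatm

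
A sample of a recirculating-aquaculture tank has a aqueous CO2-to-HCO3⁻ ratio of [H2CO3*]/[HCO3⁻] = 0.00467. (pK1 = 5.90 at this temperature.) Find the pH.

From K1 = [H⁺][HCO3⁻]/[H2CO3*]:  pH = pK1 − log₁₀([H2CO3*]/[HCO3⁻])
log₁₀(0.00467) = -2.331
pH = 5.90 − (-2.331) = 8.23

pH = 8.23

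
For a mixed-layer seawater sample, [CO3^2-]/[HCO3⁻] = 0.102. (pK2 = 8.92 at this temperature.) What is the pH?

pH = 7.93

From K2 = [H⁺][CO3^2-]/[HCO3⁻]:  pH = pK2 + log₁₀([CO3^2-]/[HCO3⁻])
log₁₀(0.102) = -0.991
pH = 8.92 + (-0.991) = 7.93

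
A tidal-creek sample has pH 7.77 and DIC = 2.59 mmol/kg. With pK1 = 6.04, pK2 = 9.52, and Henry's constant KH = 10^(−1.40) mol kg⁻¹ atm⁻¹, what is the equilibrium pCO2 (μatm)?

pCO2 = 1170 μatm

α₀ = 1 / (1 + K1/[H⁺] + K1K2/[H⁺]²) = 1 / (1 + 10^+1.73 + 10^-0.02)
   = 1 / (1 + 53.703 + 0.95499) = 1/55.658 = 0.01797
[CO2*] = α₀ × DIC = 0.01797 × 2.59 = 0.04653 mmol/kg
pCO2 = [CO2*]/KH = 4.653×10^-5 / 3.981×10^-2 = 1170 μatm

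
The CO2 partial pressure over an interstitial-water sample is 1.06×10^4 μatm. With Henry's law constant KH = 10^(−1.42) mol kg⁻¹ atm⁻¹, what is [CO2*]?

KH = 10^(−1.42) = 3.802×10^-2 mol kg⁻¹ atm⁻¹
[CO2*] = KH · pCO2 = 3.802×10^-2 × 1.06×10^4×10^-6 atm = 4.03×10^-4 mol/kg

[CO2*] = 403 μmol/kg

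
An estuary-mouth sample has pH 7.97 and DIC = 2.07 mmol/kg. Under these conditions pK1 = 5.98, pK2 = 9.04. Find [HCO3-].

α₁ = 1 / (1 + [H⁺]/K1 + K2/[H⁺]) = 1 / (1 + 10^-1.99 + 10^-1.07)
   = 1 / (1 + 0.010233 + 0.085114) = 1/1.0953 = 0.9130
[HCO3⁻] = α₁ × DIC = 0.9130 × 2.07 = 1.89 mmol/kg

[HCO3⁻] = 1.89 mmol/kg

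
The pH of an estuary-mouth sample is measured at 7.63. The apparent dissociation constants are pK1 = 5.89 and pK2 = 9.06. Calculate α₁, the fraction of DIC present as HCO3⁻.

α₁ = 0.948

α₁ = 1 / (1 + [H⁺]/K1 + K2/[H⁺]) = 1 / (1 + 10^-1.74 + 10^-1.43)
   = 1 / (1 + 0.018197 + 0.037154) = 1/1.0554 = 0.9476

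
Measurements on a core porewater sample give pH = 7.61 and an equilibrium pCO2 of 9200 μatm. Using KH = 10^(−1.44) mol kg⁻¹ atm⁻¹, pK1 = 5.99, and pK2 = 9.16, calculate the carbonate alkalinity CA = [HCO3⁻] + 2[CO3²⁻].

[CO2*] = KH · pCO2 = 10^(−1.44) × 9200×10^-6 = 3.340×10^-4 mol/kg
α₀ = 1/(1 + K1/[H⁺] + K1K2/[H⁺]²) = 1/(1 + 10^+1.62 + 10^+0.07) = 0.02280
DIC = [CO2*]/α₀ = 3.340×10^-4 / 0.02280 = 14.65 mmol/kg
CA = (α₁ + 2α₂)·DIC = (0.9504 + 2×0.02679) × 14.65 = 14.7 mmol/kg

CA = 14.7 mmol/kg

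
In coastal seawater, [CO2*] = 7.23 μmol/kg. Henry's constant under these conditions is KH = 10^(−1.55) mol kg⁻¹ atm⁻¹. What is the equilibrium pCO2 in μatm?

KH = 10^(−1.55) = 2.818×10^-2 mol kg⁻¹ atm⁻¹
pCO2 = [CO2*]/KH = 7.23×10^-6 / 2.818×10^-2 = 2.57×10^-4 atm = 257 μatm

pCO2 = 257 μatm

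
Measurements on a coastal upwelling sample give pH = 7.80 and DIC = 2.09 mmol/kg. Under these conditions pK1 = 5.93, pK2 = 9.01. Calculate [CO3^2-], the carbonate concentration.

α₂ = 1 / (1 + [H⁺]/K2 + [H⁺]²/(K1K2)) = 1 / (1 + 10^+1.21 + 10^-0.66)
   = 1 / (1 + 16.218 + 0.21878) = 1/17.437 = 0.05735
[CO3²⁻] = α₂ × DIC = 0.05735 × 2.09 = 0.120 mmol/kg

[CO3²⁻] = 0.120 mmol/kg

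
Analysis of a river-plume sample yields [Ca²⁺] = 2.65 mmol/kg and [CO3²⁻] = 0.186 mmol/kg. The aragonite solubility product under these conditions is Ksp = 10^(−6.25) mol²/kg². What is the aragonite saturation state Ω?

Ω = 0.877

Ksp = 10^(−6.25) = 5.623×10^-7
Ω = [Ca²⁺][CO3²⁻]/Ksp = (2.65×10^-3)(0.186×10^-3) / 5.623×10^-7 = 0.877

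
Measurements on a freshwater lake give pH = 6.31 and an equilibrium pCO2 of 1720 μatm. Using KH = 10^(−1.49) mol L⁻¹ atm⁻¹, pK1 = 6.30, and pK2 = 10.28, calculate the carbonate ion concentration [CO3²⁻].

[CO2*] = KH · pCO2 = 10^(−1.49) × 1720×10^-6 = 5.566×10^-5 mol/L
α₀ = 1/(1 + K1/[H⁺] + K1K2/[H⁺]²) = 1/(1 + 10^+0.01 + 10^-3.96) = 0.4942
DIC = [CO2*]/α₀ = 5.566×10^-5 / 0.4942 = 0.1126 mmol/L
[CO3²⁻] = α₂·DIC; α₂ = 5.419×10^-5, so [CO3²⁻] = 5.419×10^-5 × 0.1126 = 6.10×10^-6 mmol/L = 0.00610 μmol/L

[CO3²⁻] = 0.00610 μmol/L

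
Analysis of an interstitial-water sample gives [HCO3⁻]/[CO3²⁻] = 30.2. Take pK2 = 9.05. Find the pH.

pH = 7.57

From K2 = [H⁺][CO3²⁻]/[HCO3⁻]:  pH = pK2 − log₁₀([HCO3⁻]/[CO3²⁻])
log₁₀(30.2) = +1.480
pH = 9.05 − (+1.480) = 7.57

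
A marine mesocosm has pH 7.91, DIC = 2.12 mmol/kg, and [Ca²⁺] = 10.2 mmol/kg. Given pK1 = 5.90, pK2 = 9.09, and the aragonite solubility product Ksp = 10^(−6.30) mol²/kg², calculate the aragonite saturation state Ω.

α₂ = 1 / (1 + [H⁺]/K2 + [H⁺]²/(K1K2)) = 1 / (1 + 10^+1.18 + 10^-0.83)
   = 1 / (1 + 15.136 + 0.14791) = 1/16.284 = 0.06141
[CO3²⁻] = α₂ × DIC = 0.06141 × 2.12 = 0.1302 mmol/kg
Ksp = 10^(−6.30) = 5.012×10^-7
Ω = [Ca²⁺][CO3²⁻]/Ksp = (10.2×10^-3)(1.302×10^-4) / 5.012×10^-7 = 2.65

Ω = 2.65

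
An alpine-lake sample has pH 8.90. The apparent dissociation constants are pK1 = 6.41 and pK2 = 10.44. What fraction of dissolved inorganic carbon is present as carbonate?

α₂ = 1 / (1 + [H⁺]/K2 + [H⁺]²/(K1K2)) = 1 / (1 + 10^+1.54 + 10^-0.95)
   = 1 / (1 + 34.674 + 0.11220) = 1/35.786 = 0.02794

α₂ = 0.0279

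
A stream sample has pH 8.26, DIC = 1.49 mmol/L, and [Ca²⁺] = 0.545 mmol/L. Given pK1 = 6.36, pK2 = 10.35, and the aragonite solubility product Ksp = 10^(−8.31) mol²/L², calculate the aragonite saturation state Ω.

Ω = 1.32

α₂ = 1 / (1 + [H⁺]/K2 + [H⁺]²/(K1K2)) = 1 / (1 + 10^+2.09 + 10^+0.19)
   = 1 / (1 + 123.03 + 1.5488) = 1/125.58 = 0.007963
[CO3²⁻] = α₂ × DIC = 0.007963 × 1.49 = 0.01187 mmol/L = 11.87 μmol/L
Ksp = 10^(−8.31) = 4.898×10^-9
Ω = [Ca²⁺][CO3²⁻]/Ksp = (0.545×10^-3)(1.187×10^-5) / 4.898×10^-9 = 1.32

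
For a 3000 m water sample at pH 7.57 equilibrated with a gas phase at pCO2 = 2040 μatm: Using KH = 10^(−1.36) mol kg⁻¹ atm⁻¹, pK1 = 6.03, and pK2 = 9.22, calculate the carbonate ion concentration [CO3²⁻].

[CO2*] = KH · pCO2 = 10^(−1.36) × 2040×10^-6 = 8.905×10^-5 mol/kg
α₀ = 1/(1 + K1/[H⁺] + K1K2/[H⁺]²) = 1/(1 + 10^+1.54 + 10^-0.11) = 0.02743
DIC = [CO2*]/α₀ = 8.905×10^-5 / 0.02743 = 3.246 mmol/kg
[CO3²⁻] = α₂·DIC; α₂ = 0.02130, so [CO3²⁻] = 0.02130 × 3.246 = 0.0691 mmol/kg

[CO3²⁻] = 0.0691 mmol/kg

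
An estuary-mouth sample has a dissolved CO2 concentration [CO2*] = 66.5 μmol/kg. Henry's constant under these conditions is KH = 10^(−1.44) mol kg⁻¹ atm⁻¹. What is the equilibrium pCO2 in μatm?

pCO2 = 1830 μatm

KH = 10^(−1.44) = 3.631×10^-2 mol kg⁻¹ atm⁻¹
pCO2 = [CO2*]/KH = 66.5×10^-6 / 3.631×10^-2 = 1.83×10^-3 atm = 1830 μatm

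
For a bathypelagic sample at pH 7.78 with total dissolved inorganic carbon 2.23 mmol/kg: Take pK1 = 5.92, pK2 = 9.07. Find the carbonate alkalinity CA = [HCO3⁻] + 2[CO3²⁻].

CA = 2.31 mmol/kg

CA = [HCO3⁻] + 2[CO3²⁻] = (α₁ + 2α₂)·DIC
At pH 7.78: [H⁺]/K1 = 10^-1.86 = 0.013804, K2/[H⁺] = 10^-1.29 = 0.051286
α₁ = 1/(1 + 0.013804 + 0.051286) = 1/1.0651 = 0.9389; α₂ = α₁·K2/[H⁺] = 0.04815
α₁ + 2α₂ = 1.0352
CA = 1.0352 × 2.23 = 2.31 mmol/kg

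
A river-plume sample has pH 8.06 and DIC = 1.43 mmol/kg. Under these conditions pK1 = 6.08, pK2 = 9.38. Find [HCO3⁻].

α₁ = 1 / (1 + [H⁺]/K1 + K2/[H⁺]) = 1 / (1 + 10^-1.98 + 10^-1.32)
   = 1 / (1 + 0.010471 + 0.047863) = 1/1.0583 = 0.9449
[HCO3⁻] = α₁ × DIC = 0.9449 × 1.43 = 1.35 mmol/kg

[HCO3⁻] = 1.35 mmol/kg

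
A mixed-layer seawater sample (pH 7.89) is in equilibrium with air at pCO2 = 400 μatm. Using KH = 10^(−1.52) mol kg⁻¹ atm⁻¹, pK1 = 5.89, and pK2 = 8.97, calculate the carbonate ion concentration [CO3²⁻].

[CO2*] = KH · pCO2 = 10^(−1.52) × 400×10^-6 = 1.208×10^-5 mol/kg
α₀ = 1/(1 + K1/[H⁺] + K1K2/[H⁺]²) = 1/(1 + 10^+2.00 + 10^+0.92) = 0.009148
DIC = [CO2*]/α₀ = 1.208×10^-5 / 0.009148 = 1.321 mmol/kg
[CO3²⁻] = α₂·DIC; α₂ = 0.07609, so [CO3²⁻] = 0.07609 × 1.321 = 0.100 mmol/kg

[CO3²⁻] = 0.100 mmol/kg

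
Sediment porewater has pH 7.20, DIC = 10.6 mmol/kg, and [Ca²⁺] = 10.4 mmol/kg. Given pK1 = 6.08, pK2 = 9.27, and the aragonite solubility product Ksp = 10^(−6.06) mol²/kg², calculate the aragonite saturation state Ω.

α₂ = 1 / (1 + [H⁺]/K2 + [H⁺]²/(K1K2)) = 1 / (1 + 10^+2.07 + 10^+0.95)
   = 1 / (1 + 117.49 + 8.9125) = 1/127.40 = 0.007849
[CO3²⁻] = α₂ × DIC = 0.007849 × 10.6 = 0.08320 mmol/kg
Ksp = 10^(−6.06) = 8.710×10^-7
Ω = [Ca²⁺][CO3²⁻]/Ksp = (10.4×10^-3)(8.320×10^-5) / 8.710×10^-7 = 0.993

Ω = 0.993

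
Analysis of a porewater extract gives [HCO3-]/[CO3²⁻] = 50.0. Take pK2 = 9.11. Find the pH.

pH = 7.41

From K2 = [H⁺][CO3²⁻]/[HCO3-]:  pH = pK2 − log₁₀([HCO3-]/[CO3²⁻])
log₁₀(50.0) = +1.699
pH = 9.11 − (+1.699) = 7.41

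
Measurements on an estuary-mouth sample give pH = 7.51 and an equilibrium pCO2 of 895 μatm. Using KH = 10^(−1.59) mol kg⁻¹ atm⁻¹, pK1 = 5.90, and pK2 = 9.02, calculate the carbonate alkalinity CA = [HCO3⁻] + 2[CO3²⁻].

[CO2*] = KH · pCO2 = 10^(−1.59) × 895×10^-6 = 2.301×10^-5 mol/kg
α₀ = 1/(1 + K1/[H⁺] + K1K2/[H⁺]²) = 1/(1 + 10^+1.61 + 10^+0.10) = 0.02326
DIC = [CO2*]/α₀ = 2.301×10^-5 / 0.02326 = 0.9891 mmol/kg
CA = (α₁ + 2α₂)·DIC = (0.9475 + 2×0.02928) × 0.9891 = 0.995 mmol/kg

CA = 0.995 mmol/kg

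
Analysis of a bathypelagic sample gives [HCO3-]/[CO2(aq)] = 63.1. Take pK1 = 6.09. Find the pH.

pH = 7.89

From K1 = [H⁺][HCO3-]/[CO2(aq)]:  pH = pK1 + log₁₀([HCO3-]/[CO2(aq)])
log₁₀(63.1) = +1.800
pH = 6.09 + (+1.800) = 7.89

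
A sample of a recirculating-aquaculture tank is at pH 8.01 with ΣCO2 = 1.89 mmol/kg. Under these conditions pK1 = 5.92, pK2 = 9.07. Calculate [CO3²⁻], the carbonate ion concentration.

[CO3²⁻] = 0.150 mmol/kg

α₂ = 1 / (1 + [H⁺]/K2 + [H⁺]²/(K1K2)) = 1 / (1 + 10^+1.06 + 10^-1.03)
   = 1 / (1 + 11.482 + 0.093325) = 1/12.575 = 0.07952
[CO3²⁻] = α₂ × DIC = 0.07952 × 1.89 = 0.150 mmol/kg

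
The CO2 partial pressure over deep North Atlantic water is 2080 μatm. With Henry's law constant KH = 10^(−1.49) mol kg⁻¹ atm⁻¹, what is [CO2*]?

KH = 10^(−1.49) = 3.236×10^-2 mol kg⁻¹ atm⁻¹
[CO2*] = KH · pCO2 = 3.236×10^-2 × 2080×10^-6 atm = 6.73×10^-5 mol/kg

[CO2*] = 67.3 μmol/kg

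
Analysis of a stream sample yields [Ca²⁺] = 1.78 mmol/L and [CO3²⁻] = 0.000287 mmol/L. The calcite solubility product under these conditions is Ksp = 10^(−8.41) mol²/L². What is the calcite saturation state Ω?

Ω = 0.131

Ksp = 10^(−8.41) = 3.890×10^-9
Ω = [Ca²⁺][CO3²⁻]/Ksp = (1.78×10^-3)(0.000287×10^-3) / 3.890×10^-9 = 0.131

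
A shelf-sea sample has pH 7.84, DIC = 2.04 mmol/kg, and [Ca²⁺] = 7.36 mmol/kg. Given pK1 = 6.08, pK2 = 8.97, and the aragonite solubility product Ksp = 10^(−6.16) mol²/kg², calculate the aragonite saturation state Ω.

α₂ = 1 / (1 + [H⁺]/K2 + [H⁺]²/(K1K2)) = 1 / (1 + 10^+1.13 + 10^-0.63)
   = 1 / (1 + 13.490 + 0.23442) = 1/14.724 = 0.06792
[CO3²⁻] = α₂ × DIC = 0.06792 × 2.04 = 0.1385 mmol/kg
Ksp = 10^(−6.16) = 6.918×10^-7
Ω = [Ca²⁺][CO3²⁻]/Ksp = (7.36×10^-3)(1.385×10^-4) / 6.918×10^-7 = 1.47

Ω = 1.47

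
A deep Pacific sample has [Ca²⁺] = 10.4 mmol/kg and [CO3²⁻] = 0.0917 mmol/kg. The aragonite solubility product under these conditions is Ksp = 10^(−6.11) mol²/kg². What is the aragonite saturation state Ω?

Ksp = 10^(−6.11) = 7.762×10^-7
Ω = [Ca²⁺][CO3²⁻]/Ksp = (10.4×10^-3)(0.0917×10^-3) / 7.762×10^-7 = 1.23

Ω = 1.23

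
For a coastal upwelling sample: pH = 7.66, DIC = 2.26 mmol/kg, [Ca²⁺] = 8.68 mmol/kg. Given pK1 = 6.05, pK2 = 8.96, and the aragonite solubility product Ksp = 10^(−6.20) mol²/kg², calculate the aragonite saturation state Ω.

α₂ = 1 / (1 + [H⁺]/K2 + [H⁺]²/(K1K2)) = 1 / (1 + 10^+1.30 + 10^-0.31)
   = 1 / (1 + 19.953 + 0.48978) = 1/21.442 = 0.04664
[CO3²⁻] = α₂ × DIC = 0.04664 × 2.26 = 0.1054 mmol/kg
Ksp = 10^(−6.20) = 6.310×10^-7
Ω = [Ca²⁺][CO3²⁻]/Ksp = (8.68×10^-3)(1.054×10^-4) / 6.310×10^-7 = 1.45

Ω = 1.45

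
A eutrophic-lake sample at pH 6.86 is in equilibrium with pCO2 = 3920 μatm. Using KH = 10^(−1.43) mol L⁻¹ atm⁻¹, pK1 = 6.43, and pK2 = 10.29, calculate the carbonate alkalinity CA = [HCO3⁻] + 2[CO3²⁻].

[CO2*] = KH · pCO2 = 10^(−1.43) × 3920×10^-6 = 1.456×10^-4 mol/L
α₀ = 1/(1 + K1/[H⁺] + K1K2/[H⁺]²) = 1/(1 + 10^+0.43 + 10^-3.00) = 0.2708
DIC = [CO2*]/α₀ = 1.456×10^-4 / 0.2708 = 0.5378 mmol/L
CA = (α₁ + 2α₂)·DIC = (0.7289 + 2×0.0002708) × 0.5378 = 0.392 mmol/L

CA = 0.392 mmol/L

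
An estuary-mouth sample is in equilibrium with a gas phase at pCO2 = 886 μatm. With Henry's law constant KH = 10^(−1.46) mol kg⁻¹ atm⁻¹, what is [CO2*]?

KH = 10^(−1.46) = 3.467×10^-2 mol kg⁻¹ atm⁻¹
[CO2*] = KH · pCO2 = 3.467×10^-2 × 886×10^-6 atm = 3.07×10^-5 mol/kg

[CO2*] = 30.7 μmol/kg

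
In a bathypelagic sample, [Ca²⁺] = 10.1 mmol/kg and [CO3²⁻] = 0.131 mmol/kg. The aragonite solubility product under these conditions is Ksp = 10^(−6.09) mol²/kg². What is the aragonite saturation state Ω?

Ksp = 10^(−6.09) = 8.128×10^-7
Ω = [Ca²⁺][CO3²⁻]/Ksp = (10.1×10^-3)(0.131×10^-3) / 8.128×10^-7 = 1.63

Ω = 1.63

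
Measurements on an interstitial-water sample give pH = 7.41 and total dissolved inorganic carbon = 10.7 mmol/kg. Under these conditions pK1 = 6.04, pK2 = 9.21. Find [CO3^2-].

α₂ = 1 / (1 + [H⁺]/K2 + [H⁺]²/(K1K2)) = 1 / (1 + 10^+1.80 + 10^+0.43)
   = 1 / (1 + 63.096 + 2.6915) = 1/66.787 = 0.01497
[CO3²⁻] = α₂ × DIC = 0.01497 × 10.7 = 0.160 mmol/kg

[CO3²⁻] = 0.160 mmol/kg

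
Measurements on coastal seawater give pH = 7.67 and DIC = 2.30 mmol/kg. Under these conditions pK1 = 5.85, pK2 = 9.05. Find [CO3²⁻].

α₂ = 1 / (1 + [H⁺]/K2 + [H⁺]²/(K1K2)) = 1 / (1 + 10^+1.38 + 10^-0.44)
   = 1 / (1 + 23.988 + 0.36308) = 1/25.351 = 0.03945
[CO3²⁻] = α₂ × DIC = 0.03945 × 2.30 = 0.0907 mmol/kg

[CO3²⁻] = 0.0907 mmol/kg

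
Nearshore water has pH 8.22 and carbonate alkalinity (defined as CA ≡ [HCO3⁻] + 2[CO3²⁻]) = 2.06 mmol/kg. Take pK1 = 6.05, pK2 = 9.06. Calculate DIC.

CA = [HCO3⁻] + 2[CO3²⁻] = (α₁ + 2α₂)·DIC
At pH 8.22: [H⁺]/K1 = 10^-2.17 = 0.0067608, K2/[H⁺] = 10^-0.84 = 0.14454
α₁ = 1/(1 + 0.0067608 + 0.14454) = 1/1.1513 = 0.8686; α₂ = α₁·K2/[H⁺] = 0.1255
α₁ + 2α₂ = 1.1197
DIC = CA / (α₁ + 2α₂) = 2.06 / 1.1197 = 1.84 mmol/kg

DIC = 1.84 mmol/kg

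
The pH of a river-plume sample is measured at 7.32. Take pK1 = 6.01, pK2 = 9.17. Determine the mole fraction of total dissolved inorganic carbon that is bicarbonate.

α₁ = 1 / (1 + [H⁺]/K1 + K2/[H⁺]) = 1 / (1 + 10^-1.31 + 10^-1.85)
   = 1 / (1 + 0.048978 + 0.014125) = 1/1.0631 = 0.9406

α₁ = 0.941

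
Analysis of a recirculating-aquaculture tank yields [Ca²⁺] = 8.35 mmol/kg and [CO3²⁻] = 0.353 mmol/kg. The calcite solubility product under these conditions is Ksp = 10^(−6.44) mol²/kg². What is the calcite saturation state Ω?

Ω = 8.12

Ksp = 10^(−6.44) = 3.631×10^-7
Ω = [Ca²⁺][CO3²⁻]/Ksp = (8.35×10^-3)(0.353×10^-3) / 3.631×10^-7 = 8.12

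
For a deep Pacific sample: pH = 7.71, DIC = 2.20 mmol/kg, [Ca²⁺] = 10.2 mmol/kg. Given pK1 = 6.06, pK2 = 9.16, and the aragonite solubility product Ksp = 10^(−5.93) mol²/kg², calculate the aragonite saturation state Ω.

α₂ = 1 / (1 + [H⁺]/K2 + [H⁺]²/(K1K2)) = 1 / (1 + 10^+1.45 + 10^-0.20)
   = 1 / (1 + 28.184 + 0.63096) = 1/29.815 = 0.03354
[CO3²⁻] = α₂ × DIC = 0.03354 × 2.20 = 0.07379 mmol/kg
Ksp = 10^(−5.93) = 1.175×10^-6
Ω = [Ca²⁺][CO3²⁻]/Ksp = (10.2×10^-3)(7.379×10^-5) / 1.175×10^-6 = 0.641

Ω = 0.641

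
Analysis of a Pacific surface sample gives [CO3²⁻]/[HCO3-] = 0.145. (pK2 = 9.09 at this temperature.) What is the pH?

From K2 = [H⁺][CO3²⁻]/[HCO3-]:  pH = pK2 + log₁₀([CO3²⁻]/[HCO3-])
log₁₀(0.145) = -0.839
pH = 9.09 + (-0.839) = 8.25

pH = 8.25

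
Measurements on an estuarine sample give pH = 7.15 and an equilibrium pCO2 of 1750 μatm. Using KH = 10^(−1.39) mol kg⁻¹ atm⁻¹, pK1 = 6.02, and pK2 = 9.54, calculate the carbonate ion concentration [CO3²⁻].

[CO2*] = KH · pCO2 = 10^(−1.39) × 1750×10^-6 = 7.129×10^-5 mol/kg
α₀ = 1/(1 + K1/[H⁺] + K1K2/[H⁺]²) = 1/(1 + 10^+1.13 + 10^-1.26) = 0.06875
DIC = [CO2*]/α₀ = 7.129×10^-5 / 0.06875 = 1.037 mmol/kg
[CO3²⁻] = α₂·DIC; α₂ = 0.003778, so [CO3²⁻] = 0.003778 × 1.037 = 0.00392 mmol/kg = 3.92 μmol/kg

[CO3²⁻] = 3.92 μmol/kg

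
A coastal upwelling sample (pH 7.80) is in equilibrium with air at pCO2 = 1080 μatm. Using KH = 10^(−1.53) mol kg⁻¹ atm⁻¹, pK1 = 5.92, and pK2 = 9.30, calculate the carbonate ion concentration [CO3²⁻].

[CO2*] = KH · pCO2 = 10^(−1.53) × 1080×10^-6 = 3.187×10^-5 mol/kg
α₀ = 1/(1 + K1/[H⁺] + K1K2/[H⁺]²) = 1/(1 + 10^+1.88 + 10^+0.38) = 0.01262
DIC = [CO2*]/α₀ = 3.187×10^-5 / 0.01262 = 2.526 mmol/kg
[CO3²⁻] = α₂·DIC; α₂ = 0.03027, so [CO3²⁻] = 0.03027 × 2.526 = 0.0765 mmol/kg

[CO3²⁻] = 0.0765 mmol/kg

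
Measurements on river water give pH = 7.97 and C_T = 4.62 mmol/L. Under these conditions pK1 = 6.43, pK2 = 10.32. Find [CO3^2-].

α₂ = 1 / (1 + [H⁺]/K2 + [H⁺]²/(K1K2)) = 1 / (1 + 10^+2.35 + 10^+0.81)
   = 1 / (1 + 223.87 + 6.4565) = 1/231.33 = 0.004323
[CO3²⁻] = α₂ × DIC = 0.004323 × 4.62 = 0.0200 mmol/L = 20.0 μmol/L

[CO3²⁻] = 20.0 μmol/L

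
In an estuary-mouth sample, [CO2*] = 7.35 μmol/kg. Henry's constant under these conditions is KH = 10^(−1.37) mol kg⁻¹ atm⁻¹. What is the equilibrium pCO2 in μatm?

pCO2 = 172 μatm

KH = 10^(−1.37) = 4.266×10^-2 mol kg⁻¹ atm⁻¹
pCO2 = [CO2*]/KH = 7.35×10^-6 / 4.266×10^-2 = 1.72×10^-4 atm = 172 μatm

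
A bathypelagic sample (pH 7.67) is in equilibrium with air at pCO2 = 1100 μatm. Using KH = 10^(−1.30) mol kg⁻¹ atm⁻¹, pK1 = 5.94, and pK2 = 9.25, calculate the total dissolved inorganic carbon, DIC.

DIC = 3.09 mmol/kg

[CO2*] = KH · pCO2 = 10^(−1.30) × 1100×10^-6 = 5.513×10^-5 mol/kg
α₀ = 1/(1 + K1/[H⁺] + K1K2/[H⁺]²) = 1/(1 + 10^+1.73 + 10^+0.15) = 0.01782
DIC = [CO2*]/α₀ = 5.513×10^-5 / 0.01782 = 3.09 mmol/kg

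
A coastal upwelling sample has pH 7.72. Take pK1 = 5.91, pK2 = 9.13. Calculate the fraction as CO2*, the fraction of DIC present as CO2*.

α₀ = 1 / (1 + K1/[H⁺] + K1K2/[H⁺]²) = 1 / (1 + 10^+1.81 + 10^+0.40)
   = 1 / (1 + 64.565 + 2.5119) = 1/68.077 = 0.01469

α₀ = 0.0147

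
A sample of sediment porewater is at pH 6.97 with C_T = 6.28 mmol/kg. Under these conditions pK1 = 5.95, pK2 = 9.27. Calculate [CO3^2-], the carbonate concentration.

α₂ = 1 / (1 + [H⁺]/K2 + [H⁺]²/(K1K2)) = 1 / (1 + 10^+2.30 + 10^+1.28)
   = 1 / (1 + 199.53 + 19.055) = 1/219.58 = 0.004554
[CO3²⁻] = α₂ × DIC = 0.004554 × 6.28 = 0.0286 mmol/kg

[CO3²⁻] = 0.0286 mmol/kg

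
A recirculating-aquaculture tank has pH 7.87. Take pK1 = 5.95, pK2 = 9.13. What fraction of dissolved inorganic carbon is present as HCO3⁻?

α₁ = 1 / (1 + [H⁺]/K1 + K2/[H⁺]) = 1 / (1 + 10^-1.92 + 10^-1.26)
   = 1 / (1 + 0.012023 + 0.054954) = 1/1.0670 = 0.9372

α₁ = 0.937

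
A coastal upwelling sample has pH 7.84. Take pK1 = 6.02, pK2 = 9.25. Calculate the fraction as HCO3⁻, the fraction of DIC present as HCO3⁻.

α₁ = 1 / (1 + [H⁺]/K1 + K2/[H⁺]) = 1 / (1 + 10^-1.82 + 10^-1.41)
   = 1 / (1 + 0.015136 + 0.038905) = 1/1.0540 = 0.9487

α₁ = 0.949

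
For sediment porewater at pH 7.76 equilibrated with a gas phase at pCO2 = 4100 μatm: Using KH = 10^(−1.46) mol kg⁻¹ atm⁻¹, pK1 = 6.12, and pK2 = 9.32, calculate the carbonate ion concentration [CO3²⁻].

[CO3²⁻] = 0.171 mmol/kg

[CO2*] = KH · pCO2 = 10^(−1.46) × 4100×10^-6 = 1.422×10^-4 mol/kg
α₀ = 1/(1 + K1/[H⁺] + K1K2/[H⁺]²) = 1/(1 + 10^+1.64 + 10^+0.08) = 0.02181
DIC = [CO2*]/α₀ = 1.422×10^-4 / 0.02181 = 6.519 mmol/kg
[CO3²⁻] = α₂·DIC; α₂ = 0.02622, so [CO3²⁻] = 0.02622 × 6.519 = 0.171 mmol/kg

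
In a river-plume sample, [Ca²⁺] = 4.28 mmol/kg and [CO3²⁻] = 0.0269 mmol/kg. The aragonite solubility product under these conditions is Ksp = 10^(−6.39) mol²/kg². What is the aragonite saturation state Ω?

Ω = 0.283

Ksp = 10^(−6.39) = 4.074×10^-7
Ω = [Ca²⁺][CO3²⁻]/Ksp = (4.28×10^-3)(0.0269×10^-3) / 4.074×10^-7 = 0.283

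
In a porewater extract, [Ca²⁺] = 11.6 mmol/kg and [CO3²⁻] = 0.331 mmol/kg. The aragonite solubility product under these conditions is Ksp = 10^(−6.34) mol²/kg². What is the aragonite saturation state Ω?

Ksp = 10^(−6.34) = 4.571×10^-7
Ω = [Ca²⁺][CO3²⁻]/Ksp = (11.6×10^-3)(0.331×10^-3) / 4.571×10^-7 = 8.40

Ω = 8.40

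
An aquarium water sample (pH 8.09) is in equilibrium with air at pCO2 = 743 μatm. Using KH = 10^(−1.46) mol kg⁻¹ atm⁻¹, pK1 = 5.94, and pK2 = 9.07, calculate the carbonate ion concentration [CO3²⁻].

[CO2*] = KH · pCO2 = 10^(−1.46) × 743×10^-6 = 2.576×10^-5 mol/kg
α₀ = 1/(1 + K1/[H⁺] + K1K2/[H⁺]²) = 1/(1 + 10^+2.15 + 10^+1.17) = 0.006368
DIC = [CO2*]/α₀ = 2.576×10^-5 / 0.006368 = 4.046 mmol/kg
[CO3²⁻] = α₂·DIC; α₂ = 0.09418, so [CO3²⁻] = 0.09418 × 4.046 = 0.381 mmol/kg

[CO3²⁻] = 0.381 mmol/kg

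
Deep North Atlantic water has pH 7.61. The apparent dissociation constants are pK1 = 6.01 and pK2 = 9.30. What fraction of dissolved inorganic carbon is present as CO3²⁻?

α₂ = 1 / (1 + [H⁺]/K2 + [H⁺]²/(K1K2)) = 1 / (1 + 10^+1.69 + 10^+0.09)
   = 1 / (1 + 48.978 + 1.2303) = 1/51.208 = 0.01953

α₂ = 0.0195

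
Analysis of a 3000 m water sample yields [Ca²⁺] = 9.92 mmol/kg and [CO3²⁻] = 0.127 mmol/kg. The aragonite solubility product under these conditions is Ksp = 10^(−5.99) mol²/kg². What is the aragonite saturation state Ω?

Ksp = 10^(−5.99) = 1.023×10^-6
Ω = [Ca²⁺][CO3²⁻]/Ksp = (9.92×10^-3)(0.127×10^-3) / 1.023×10^-6 = 1.23

Ω = 1.23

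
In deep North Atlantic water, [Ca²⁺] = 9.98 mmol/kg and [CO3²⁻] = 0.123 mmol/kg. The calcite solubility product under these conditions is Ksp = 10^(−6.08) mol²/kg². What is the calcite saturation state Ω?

Ω = 1.48

Ksp = 10^(−6.08) = 8.318×10^-7
Ω = [Ca²⁺][CO3²⁻]/Ksp = (9.98×10^-3)(0.123×10^-3) / 8.318×10^-7 = 1.48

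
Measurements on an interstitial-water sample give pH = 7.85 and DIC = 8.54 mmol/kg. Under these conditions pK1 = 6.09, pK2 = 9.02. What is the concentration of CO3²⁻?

[CO3²⁻] = 0.532 mmol/kg

α₂ = 1 / (1 + [H⁺]/K2 + [H⁺]²/(K1K2)) = 1 / (1 + 10^+1.17 + 10^-0.59)
   = 1 / (1 + 14.791 + 0.25704) = 1/16.048 = 0.06231
[CO3²⁻] = α₂ × DIC = 0.06231 × 8.54 = 0.532 mmol/kg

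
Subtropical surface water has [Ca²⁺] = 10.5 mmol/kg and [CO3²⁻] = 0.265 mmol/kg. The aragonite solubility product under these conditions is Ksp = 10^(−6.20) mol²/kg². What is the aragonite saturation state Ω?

Ω = 4.41

Ksp = 10^(−6.20) = 6.310×10^-7
Ω = [Ca²⁺][CO3²⁻]/Ksp = (10.5×10^-3)(0.265×10^-3) / 6.310×10^-7 = 4.41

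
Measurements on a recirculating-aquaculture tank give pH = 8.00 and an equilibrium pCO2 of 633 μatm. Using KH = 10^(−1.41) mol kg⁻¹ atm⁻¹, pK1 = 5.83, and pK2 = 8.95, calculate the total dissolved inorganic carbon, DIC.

[CO2*] = KH · pCO2 = 10^(−1.41) × 633×10^-6 = 2.463×10^-5 mol/kg
α₀ = 1/(1 + K1/[H⁺] + K1K2/[H⁺]²) = 1/(1 + 10^+2.17 + 10^+1.22) = 0.006042
DIC = [CO2*]/α₀ = 2.463×10^-5 / 0.006042 = 4.08 mmol/kg

DIC = 4.08 mmol/kg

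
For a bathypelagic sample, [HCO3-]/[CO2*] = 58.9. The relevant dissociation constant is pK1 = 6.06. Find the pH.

pH = 7.83

From K1 = [H⁺][HCO3-]/[CO2*]:  pH = pK1 + log₁₀([HCO3-]/[CO2*])
log₁₀(58.9) = +1.770
pH = 6.06 + (+1.770) = 7.83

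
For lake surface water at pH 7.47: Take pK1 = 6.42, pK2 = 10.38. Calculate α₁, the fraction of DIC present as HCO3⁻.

α₁ = 0.917

α₁ = 1 / (1 + [H⁺]/K1 + K2/[H⁺]) = 1 / (1 + 10^-1.05 + 10^-2.91)
   = 1 / (1 + 0.089125 + 0.0012303) = 1/1.0904 = 0.9171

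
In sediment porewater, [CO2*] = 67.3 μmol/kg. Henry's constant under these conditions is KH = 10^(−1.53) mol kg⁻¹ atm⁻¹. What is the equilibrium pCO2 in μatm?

KH = 10^(−1.53) = 2.951×10^-2 mol kg⁻¹ atm⁻¹
pCO2 = [CO2*]/KH = 67.3×10^-6 / 2.951×10^-2 = 2.28×10^-3 atm = 2280 μatm

pCO2 = 2280 μatm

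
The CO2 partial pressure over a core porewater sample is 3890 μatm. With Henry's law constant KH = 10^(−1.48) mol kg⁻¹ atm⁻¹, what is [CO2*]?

[CO2*] = 129 μmol/kg

KH = 10^(−1.48) = 3.311×10^-2 mol kg⁻¹ atm⁻¹
[CO2*] = KH · pCO2 = 3.311×10^-2 × 3890×10^-6 atm = 1.29×10^-4 mol/kg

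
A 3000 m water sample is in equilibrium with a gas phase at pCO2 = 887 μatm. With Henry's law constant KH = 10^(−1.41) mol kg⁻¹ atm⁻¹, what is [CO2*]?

[CO2*] = 34.5 μmol/kg

KH = 10^(−1.41) = 3.890×10^-2 mol kg⁻¹ atm⁻¹
[CO2*] = KH · pCO2 = 3.890×10^-2 × 887×10^-6 atm = 3.45×10^-5 mol/kg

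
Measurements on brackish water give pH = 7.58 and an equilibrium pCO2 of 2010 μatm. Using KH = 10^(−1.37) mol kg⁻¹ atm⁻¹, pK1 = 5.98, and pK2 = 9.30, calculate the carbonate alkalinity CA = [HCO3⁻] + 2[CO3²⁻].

[CO2*] = KH · pCO2 = 10^(−1.37) × 2010×10^-6 = 8.574×10^-5 mol/kg
α₀ = 1/(1 + K1/[H⁺] + K1K2/[H⁺]²) = 1/(1 + 10^+1.60 + 10^-0.12) = 0.02406
DIC = [CO2*]/α₀ = 8.574×10^-5 / 0.02406 = 3.564 mmol/kg
CA = (α₁ + 2α₂)·DIC = (0.9577 + 2×0.01825) × 3.564 = 3.54 mmol/kg

CA = 3.54 mmol/kg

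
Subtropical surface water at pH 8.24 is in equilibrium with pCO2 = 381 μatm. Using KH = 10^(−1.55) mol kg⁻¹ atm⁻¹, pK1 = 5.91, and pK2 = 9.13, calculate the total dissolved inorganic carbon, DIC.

DIC = 2.60 mmol/kg

[CO2*] = KH · pCO2 = 10^(−1.55) × 381×10^-6 = 1.074×10^-5 mol/kg
α₀ = 1/(1 + K1/[H⁺] + K1K2/[H⁺]²) = 1/(1 + 10^+2.33 + 10^+1.44) = 0.004126
DIC = [CO2*]/α₀ = 1.074×10^-5 / 0.004126 = 2.60 mmol/kg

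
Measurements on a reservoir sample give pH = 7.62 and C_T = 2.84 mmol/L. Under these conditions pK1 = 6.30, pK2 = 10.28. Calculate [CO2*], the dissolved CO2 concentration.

[CO2*] = 0.129 mmol/L

α₀ = 1 / (1 + K1/[H⁺] + K1K2/[H⁺]²) = 1 / (1 + 10^+1.32 + 10^-1.34)
   = 1 / (1 + 20.893 + 0.045709) = 1/21.939 = 0.04558
[CO2*] = α₀ × DIC = 0.04558 × 2.84 = 0.129 mmol/L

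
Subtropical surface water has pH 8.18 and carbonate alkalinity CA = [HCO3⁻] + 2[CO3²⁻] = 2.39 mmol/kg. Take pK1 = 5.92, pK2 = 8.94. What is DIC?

DIC = 2.09 mmol/kg

CA = [HCO3⁻] + 2[CO3²⁻] = (α₁ + 2α₂)·DIC
At pH 8.18: [H⁺]/K1 = 10^-2.26 = 0.0054954, K2/[H⁺] = 10^-0.76 = 0.17378
α₁ = 1/(1 + 0.0054954 + 0.17378) = 1/1.1793 = 0.8480; α₂ = α₁·K2/[H⁺] = 0.1474
α₁ + 2α₂ = 1.1427
DIC = CA / (α₁ + 2α₂) = 2.39 / 1.1427 = 2.09 mmol/kg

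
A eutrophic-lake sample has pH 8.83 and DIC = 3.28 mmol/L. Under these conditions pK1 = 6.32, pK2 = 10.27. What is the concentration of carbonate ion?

α₂ = 1 / (1 + [H⁺]/K2 + [H⁺]²/(K1K2)) = 1 / (1 + 10^+1.44 + 10^-1.07)
   = 1 / (1 + 27.542 + 0.085114) = 1/28.627 = 0.03493
[CO3²⁻] = α₂ × DIC = 0.03493 × 3.28 = 0.115 mmol/L

[CO3²⁻] = 0.115 mmol/L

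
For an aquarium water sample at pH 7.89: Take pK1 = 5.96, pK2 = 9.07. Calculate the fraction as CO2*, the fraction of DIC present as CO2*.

α₀ = 0.0109

α₀ = 1 / (1 + K1/[H⁺] + K1K2/[H⁺]²) = 1 / (1 + 10^+1.93 + 10^+0.75)
   = 1 / (1 + 85.114 + 5.6234) = 1/91.737 = 0.01090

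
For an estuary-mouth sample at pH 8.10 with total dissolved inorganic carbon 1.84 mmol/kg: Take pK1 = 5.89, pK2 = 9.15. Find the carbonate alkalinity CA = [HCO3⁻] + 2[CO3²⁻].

CA = 1.98 mmol/kg

CA = [HCO3⁻] + 2[CO3²⁻] = (α₁ + 2α₂)·DIC
At pH 8.10: [H⁺]/K1 = 10^-2.21 = 0.0061660, K2/[H⁺] = 10^-1.05 = 0.089125
α₁ = 1/(1 + 0.0061660 + 0.089125) = 1/1.0953 = 0.9130; α₂ = α₁·K2/[H⁺] = 0.08137
α₁ + 2α₂ = 1.0757
CA = 1.0757 × 1.84 = 1.98 mmol/kg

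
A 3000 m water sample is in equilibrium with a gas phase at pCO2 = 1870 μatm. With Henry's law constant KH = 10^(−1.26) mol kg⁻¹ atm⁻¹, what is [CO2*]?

KH = 10^(−1.26) = 5.495×10^-2 mol kg⁻¹ atm⁻¹
[CO2*] = KH · pCO2 = 5.495×10^-2 × 1870×10^-6 atm = 1.03×10^-4 mol/kg

[CO2*] = 103 μmol/kg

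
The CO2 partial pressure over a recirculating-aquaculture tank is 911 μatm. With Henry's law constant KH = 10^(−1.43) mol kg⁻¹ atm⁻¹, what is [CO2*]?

KH = 10^(−1.43) = 3.715×10^-2 mol kg⁻¹ atm⁻¹
[CO2*] = KH · pCO2 = 3.715×10^-2 × 911×10^-6 atm = 3.38×10^-5 mol/kg

[CO2*] = 33.8 μmol/kg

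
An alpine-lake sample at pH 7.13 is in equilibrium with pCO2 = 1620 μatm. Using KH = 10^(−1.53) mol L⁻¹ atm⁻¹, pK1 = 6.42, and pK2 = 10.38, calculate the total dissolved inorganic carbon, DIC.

[CO2*] = KH · pCO2 = 10^(−1.53) × 1620×10^-6 = 4.781×10^-5 mol/L
α₀ = 1/(1 + K1/[H⁺] + K1K2/[H⁺]²) = 1/(1 + 10^+0.71 + 10^-2.54) = 0.1631
DIC = [CO2*]/α₀ = 4.781×10^-5 / 0.1631 = 0.293 mmol/L

DIC = 0.293 mmol/L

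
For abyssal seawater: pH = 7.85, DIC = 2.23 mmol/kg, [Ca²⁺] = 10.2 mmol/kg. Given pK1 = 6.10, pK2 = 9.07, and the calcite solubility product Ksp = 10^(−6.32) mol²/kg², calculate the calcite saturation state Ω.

Ω = 2.66

α₂ = 1 / (1 + [H⁺]/K2 + [H⁺]²/(K1K2)) = 1 / (1 + 10^+1.22 + 10^-0.53)
   = 1 / (1 + 16.596 + 0.29512) = 1/17.891 = 0.05589
[CO3²⁻] = α₂ × DIC = 0.05589 × 2.23 = 0.1246 mmol/kg
Ksp = 10^(−6.32) = 4.786×10^-7
Ω = [Ca²⁺][CO3²⁻]/Ksp = (10.2×10^-3)(1.246×10^-4) / 4.786×10^-7 = 2.66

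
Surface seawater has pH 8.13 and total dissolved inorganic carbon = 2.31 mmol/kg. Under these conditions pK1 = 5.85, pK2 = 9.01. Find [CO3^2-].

[CO3²⁻] = 0.268 mmol/kg

α₂ = 1 / (1 + [H⁺]/K2 + [H⁺]²/(K1K2)) = 1 / (1 + 10^+0.88 + 10^-1.40)
   = 1 / (1 + 7.5858 + 0.039811) = 1/8.6256 = 0.1159
[CO3²⁻] = α₂ × DIC = 0.1159 × 2.31 = 0.268 mmol/kg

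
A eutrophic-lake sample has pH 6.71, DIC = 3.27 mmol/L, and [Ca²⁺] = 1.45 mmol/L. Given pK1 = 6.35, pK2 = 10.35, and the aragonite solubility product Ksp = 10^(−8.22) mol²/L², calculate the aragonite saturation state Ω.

α₂ = 1 / (1 + [H⁺]/K2 + [H⁺]²/(K1K2)) = 1 / (1 + 10^+3.64 + 10^+3.28)
   = 1 / (1 + 4365.2 + 1905.5) = 1/6271.6 = 0.0001594
[CO3²⁻] = α₂ × DIC = 0.0001594 × 3.27 = 0.0005214 mmol/L = 0.5214 μmol/L
Ksp = 10^(−8.22) = 6.026×10^-9
Ω = [Ca²⁺][CO3²⁻]/Ksp = (1.45×10^-3)(5.214×10^-7) / 6.026×10^-9 = 0.125

Ω = 0.125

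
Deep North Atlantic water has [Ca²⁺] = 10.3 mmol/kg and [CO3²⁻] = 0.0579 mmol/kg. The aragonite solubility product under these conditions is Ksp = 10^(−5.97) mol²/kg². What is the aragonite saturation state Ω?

Ksp = 10^(−5.97) = 1.072×10^-6
Ω = [Ca²⁺][CO3²⁻]/Ksp = (10.3×10^-3)(0.0579×10^-3) / 1.072×10^-6 = 0.557

Ω = 0.557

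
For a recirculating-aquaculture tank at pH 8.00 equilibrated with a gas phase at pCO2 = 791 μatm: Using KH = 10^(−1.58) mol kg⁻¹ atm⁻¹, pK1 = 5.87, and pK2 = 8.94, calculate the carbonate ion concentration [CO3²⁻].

[CO2*] = KH · pCO2 = 10^(−1.58) × 791×10^-6 = 2.081×10^-5 mol/kg
α₀ = 1/(1 + K1/[H⁺] + K1K2/[H⁺]²) = 1/(1 + 10^+2.13 + 10^+1.19) = 0.006606
DIC = [CO2*]/α₀ = 2.081×10^-5 / 0.006606 = 3.150 mmol/kg
[CO3²⁻] = α₂·DIC; α₂ = 0.1023, so [CO3²⁻] = 0.1023 × 3.150 = 0.322 mmol/kg

[CO3²⁻] = 0.322 mmol/kg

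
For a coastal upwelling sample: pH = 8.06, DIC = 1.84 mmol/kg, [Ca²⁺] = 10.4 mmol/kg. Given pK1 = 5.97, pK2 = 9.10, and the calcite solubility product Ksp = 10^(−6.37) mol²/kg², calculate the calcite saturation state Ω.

α₂ = 1 / (1 + [H⁺]/K2 + [H⁺]²/(K1K2)) = 1 / (1 + 10^+1.04 + 10^-1.05)
   = 1 / (1 + 10.965 + 0.089125) = 1/12.054 = 0.08296
[CO3²⁻] = α₂ × DIC = 0.08296 × 1.84 = 0.1526 mmol/kg
Ksp = 10^(−6.37) = 4.266×10^-7
Ω = [Ca²⁺][CO3²⁻]/Ksp = (10.4×10^-3)(1.526×10^-4) / 4.266×10^-7 = 3.72

Ω = 3.72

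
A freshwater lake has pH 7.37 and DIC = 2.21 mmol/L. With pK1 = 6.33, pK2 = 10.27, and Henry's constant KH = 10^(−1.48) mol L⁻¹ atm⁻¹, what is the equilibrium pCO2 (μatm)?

pCO2 = 5570 μatm

α₀ = 1 / (1 + K1/[H⁺] + K1K2/[H⁺]²) = 1 / (1 + 10^+1.04 + 10^-1.86)
   = 1 / (1 + 10.965 + 0.013804) = 1/11.979 = 0.08348
[CO2*] = α₀ × DIC = 0.08348 × 2.21 = 0.1845 mmol/L
pCO2 = [CO2*]/KH = 1.845×10^-4 / 3.311×10^-2 = 5570 μatm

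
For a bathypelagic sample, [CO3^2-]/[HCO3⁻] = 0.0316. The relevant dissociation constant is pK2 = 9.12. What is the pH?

From K2 = [H⁺][CO3^2-]/[HCO3⁻]:  pH = pK2 + log₁₀([CO3^2-]/[HCO3⁻])
log₁₀(0.0316) = -1.500
pH = 9.12 + (-1.500) = 7.62

pH = 7.62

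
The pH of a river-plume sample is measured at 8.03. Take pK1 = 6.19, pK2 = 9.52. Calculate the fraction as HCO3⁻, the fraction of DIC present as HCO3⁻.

α₁ = 1 / (1 + [H⁺]/K1 + K2/[H⁺]) = 1 / (1 + 10^-1.84 + 10^-1.49)
   = 1 / (1 + 0.014454 + 0.032359) = 1/1.0468 = 0.9553

α₁ = 0.955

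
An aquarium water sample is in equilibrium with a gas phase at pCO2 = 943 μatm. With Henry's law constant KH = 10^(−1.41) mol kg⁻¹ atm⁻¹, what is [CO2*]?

[CO2*] = 36.7 μmol/kg

KH = 10^(−1.41) = 3.890×10^-2 mol kg⁻¹ atm⁻¹
[CO2*] = KH · pCO2 = 3.890×10^-2 × 943×10^-6 atm = 3.67×10^-5 mol/kg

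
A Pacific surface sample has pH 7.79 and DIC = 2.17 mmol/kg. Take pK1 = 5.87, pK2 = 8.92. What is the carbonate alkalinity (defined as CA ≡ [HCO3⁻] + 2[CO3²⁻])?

CA = [HCO3⁻] + 2[CO3²⁻] = (α₁ + 2α₂)·DIC
At pH 7.79: [H⁺]/K1 = 10^-1.92 = 0.012023, K2/[H⁺] = 10^-1.13 = 0.074131
α₁ = 1/(1 + 0.012023 + 0.074131) = 1/1.0862 = 0.9207; α₂ = α₁·K2/[H⁺] = 0.06825
α₁ + 2α₂ = 1.0572
CA = 1.0572 × 2.17 = 2.29 mmol/kg

CA = 2.29 mmol/kg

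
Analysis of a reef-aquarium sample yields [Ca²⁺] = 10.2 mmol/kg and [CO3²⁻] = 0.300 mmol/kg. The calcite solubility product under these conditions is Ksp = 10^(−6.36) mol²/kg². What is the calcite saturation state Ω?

Ω = 7.01

Ksp = 10^(−6.36) = 4.365×10^-7
Ω = [Ca²⁺][CO3²⁻]/Ksp = (10.2×10^-3)(0.300×10^-3) / 4.365×10^-7 = 7.01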